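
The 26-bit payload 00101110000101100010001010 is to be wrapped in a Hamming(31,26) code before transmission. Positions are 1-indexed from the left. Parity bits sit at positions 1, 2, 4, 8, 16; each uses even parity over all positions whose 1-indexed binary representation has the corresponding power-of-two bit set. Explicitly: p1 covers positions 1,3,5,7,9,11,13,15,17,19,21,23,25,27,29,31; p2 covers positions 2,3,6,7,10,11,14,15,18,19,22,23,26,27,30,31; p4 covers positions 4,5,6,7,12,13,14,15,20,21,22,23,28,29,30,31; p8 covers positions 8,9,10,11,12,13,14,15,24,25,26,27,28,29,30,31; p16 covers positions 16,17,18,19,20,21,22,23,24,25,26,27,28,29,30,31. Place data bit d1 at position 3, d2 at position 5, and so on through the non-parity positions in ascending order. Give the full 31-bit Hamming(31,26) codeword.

0100010011100000101100010001010

Place data bits at non-power-of-two positions: b3=0, b5=0, b6=1, b7=0, b9=1, b10=1, b11=1, b12=0, b13=0, b14=0, b15=0, b17=1, b18=0, b19=1, b20=1, b21=0, b22=0, b23=0, b24=1, b25=0, b26=0, b27=0, b28=1, b29=0, b30=1, b31=0.
p1 = XOR of data positions {3,5,7,9,11,13,15,17,19,21,23,25,27,29,31} = 0⊕0⊕0⊕1⊕1⊕0⊕0⊕1⊕1⊕0⊕0⊕0⊕0⊕0⊕0 = 0
p2 = XOR of data positions {3,6,7,10,11,14,15,18,19,22,23,26,27,30,31} = 0⊕1⊕0⊕1⊕1⊕0⊕0⊕0⊕1⊕0⊕0⊕0⊕0⊕1⊕0 = 1
p4 = XOR of data positions {5,6,7,12,13,14,15,20,21,22,23,28,29,30,31} = 0⊕1⊕0⊕0⊕0⊕0⊕0⊕1⊕0⊕0⊕0⊕1⊕0⊕1⊕0 = 0
p8 = XOR of data positions {9,10,11,12,13,14,15,24,25,26,27,28,29,30,31} = 1⊕1⊕1⊕0⊕0⊕0⊕0⊕1⊕0⊕0⊕0⊕1⊕0⊕1⊕0 = 0
p16 = XOR of data positions {17,18,19,20,21,22,23,24,25,26,27,28,29,30,31} = 1⊕0⊕1⊕1⊕0⊕0⊕0⊕1⊕0⊕0⊕0⊕1⊕0⊕1⊕0 = 0
Codeword b1..b31 = 0100010011100000101100010001010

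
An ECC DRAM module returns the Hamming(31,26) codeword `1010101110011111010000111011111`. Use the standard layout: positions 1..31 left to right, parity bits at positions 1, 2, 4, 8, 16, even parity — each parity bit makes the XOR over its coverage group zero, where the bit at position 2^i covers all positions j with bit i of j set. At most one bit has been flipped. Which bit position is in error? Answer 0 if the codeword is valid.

s1: b1⊕b3⊕b5⊕b7⊕b9⊕b11⊕b13⊕b15⊕b17⊕b19⊕b21⊕b23⊕b25⊕b27⊕b29⊕b31 = 1⊕1⊕1⊕1⊕1⊕0⊕1⊕1⊕0⊕0⊕0⊕1⊕1⊕1⊕1⊕1 = 0
s2: b2⊕b3⊕b6⊕b7⊕b10⊕b11⊕b14⊕b15⊕b18⊕b19⊕b22⊕b23⊕b26⊕b27⊕b30⊕b31 = 0⊕1⊕0⊕1⊕0⊕0⊕1⊕1⊕1⊕0⊕0⊕1⊕0⊕1⊕1⊕1 = 1
s4: b4⊕b5⊕b6⊕b7⊕b12⊕b13⊕b14⊕b15⊕b20⊕b21⊕b22⊕b23⊕b28⊕b29⊕b30⊕b31 = 0⊕1⊕0⊕1⊕1⊕1⊕1⊕1⊕0⊕0⊕0⊕1⊕1⊕1⊕1⊕1 = 1
s8: b8⊕b9⊕b10⊕b11⊕b12⊕b13⊕b14⊕b15⊕b24⊕b25⊕b26⊕b27⊕b28⊕b29⊕b30⊕b31 = 1⊕1⊕0⊕0⊕1⊕1⊕1⊕1⊕1⊕1⊕0⊕1⊕1⊕1⊕1⊕1 = 1
s16: b16⊕b17⊕b18⊕b19⊕b20⊕b21⊕b22⊕b23⊕b24⊕b25⊕b26⊕b27⊕b28⊕b29⊕b30⊕b31 = 1⊕0⊕1⊕0⊕0⊕0⊕0⊕1⊕1⊕1⊕0⊕1⊕1⊕1⊕1⊕1 = 0
Syndrome (s16...s1) = 01110 → position 14.

14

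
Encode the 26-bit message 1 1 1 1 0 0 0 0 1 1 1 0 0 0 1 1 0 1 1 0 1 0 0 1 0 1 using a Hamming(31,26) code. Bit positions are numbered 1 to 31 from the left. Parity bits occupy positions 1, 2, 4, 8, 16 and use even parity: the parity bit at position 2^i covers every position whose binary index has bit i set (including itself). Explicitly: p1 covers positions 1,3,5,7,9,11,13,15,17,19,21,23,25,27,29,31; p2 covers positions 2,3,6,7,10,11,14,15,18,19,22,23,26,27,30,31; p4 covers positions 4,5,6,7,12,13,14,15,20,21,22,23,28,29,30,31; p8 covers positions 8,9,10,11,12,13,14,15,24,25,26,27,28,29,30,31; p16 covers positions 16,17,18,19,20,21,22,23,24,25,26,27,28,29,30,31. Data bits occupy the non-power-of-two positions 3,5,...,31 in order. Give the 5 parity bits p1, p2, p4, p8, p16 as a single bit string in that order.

Place data bits at non-power-of-two positions: b3=1, b5=1, b6=1, b7=1, b9=0, b10=0, b11=0, b12=0, b13=1, b14=1, b15=1, b17=0, b18=0, b19=0, b20=1, b21=1, b22=0, b23=1, b24=1, b25=0, b26=1, b27=0, b28=0, b29=1, b30=0, b31=1.
p1 = XOR of data positions {3,5,7,9,11,13,15,17,19,21,23,25,27,29,31} = 1⊕1⊕1⊕0⊕0⊕1⊕1⊕0⊕0⊕1⊕1⊕0⊕0⊕1⊕1 = 1
p2 = XOR of data positions {3,6,7,10,11,14,15,18,19,22,23,26,27,30,31} = 1⊕1⊕1⊕0⊕0⊕1⊕1⊕0⊕0⊕0⊕1⊕1⊕0⊕0⊕1 = 0
p4 = XOR of data positions {5,6,7,12,13,14,15,20,21,22,23,28,29,30,31} = 1⊕1⊕1⊕0⊕1⊕1⊕1⊕1⊕1⊕0⊕1⊕0⊕1⊕0⊕1 = 1
p8 = XOR of data positions {9,10,11,12,13,14,15,24,25,26,27,28,29,30,31} = 0⊕0⊕0⊕0⊕1⊕1⊕1⊕1⊕0⊕1⊕0⊕0⊕1⊕0⊕1 = 1
p16 = XOR of data positions {17,18,19,20,21,22,23,24,25,26,27,28,29,30,31} = 0⊕0⊕0⊕1⊕1⊕0⊕1⊕1⊕0⊕1⊕0⊕0⊕1⊕0⊕1 = 1
Parity bits p1,p2,p4,p8,p16 = 10111

10111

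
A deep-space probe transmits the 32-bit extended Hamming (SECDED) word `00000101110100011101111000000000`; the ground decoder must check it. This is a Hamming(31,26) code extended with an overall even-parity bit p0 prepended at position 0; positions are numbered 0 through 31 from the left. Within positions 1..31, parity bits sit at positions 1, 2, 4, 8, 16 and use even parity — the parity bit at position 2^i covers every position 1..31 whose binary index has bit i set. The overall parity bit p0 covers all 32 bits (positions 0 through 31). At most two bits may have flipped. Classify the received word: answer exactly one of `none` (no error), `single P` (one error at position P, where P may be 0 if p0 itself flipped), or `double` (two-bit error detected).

s1: b1⊕b3⊕b5⊕b7⊕b9⊕b11⊕b13⊕b15⊕b17⊕b19⊕b21⊕b23⊕b25⊕b27⊕b29⊕b31 = 0⊕0⊕1⊕1⊕1⊕1⊕0⊕1⊕1⊕1⊕1⊕0⊕0⊕0⊕0⊕0 = 0
s2: b2⊕b3⊕b6⊕b7⊕b10⊕b11⊕b14⊕b15⊕b18⊕b19⊕b22⊕b23⊕b26⊕b27⊕b30⊕b31 = 0⊕0⊕0⊕1⊕0⊕1⊕0⊕1⊕0⊕1⊕1⊕0⊕0⊕0⊕0⊕0 = 1
s4: b4⊕b5⊕b6⊕b7⊕b12⊕b13⊕b14⊕b15⊕b20⊕b21⊕b22⊕b23⊕b28⊕b29⊕b30⊕b31 = 0⊕1⊕0⊕1⊕0⊕0⊕0⊕1⊕1⊕1⊕1⊕0⊕0⊕0⊕0⊕0 = 0
s8: b8⊕b9⊕b10⊕b11⊕b12⊕b13⊕b14⊕b15⊕b24⊕b25⊕b26⊕b27⊕b28⊕b29⊕b30⊕b31 = 1⊕1⊕0⊕1⊕0⊕0⊕0⊕1⊕0⊕0⊕0⊕0⊕0⊕0⊕0⊕0 = 0
s16: b16⊕b17⊕b18⊕b19⊕b20⊕b21⊕b22⊕b23⊕b24⊕b25⊕b26⊕b27⊕b28⊕b29⊕b30⊕b31 = 1⊕1⊕0⊕1⊕1⊕1⊕1⊕0⊕0⊕0⊕0⊕0⊕0⊕0⊕0⊕0 = 0
Syndrome (s16...s1) = 00010 → position 2.
Overall parity (XOR of all 32 bits, including p0): 0⊕0⊕0⊕0⊕0⊕1⊕0⊕1⊕1⊕1⊕0⊕1⊕0⊕0⊕0⊕1⊕1⊕1⊕0⊕1⊕1⊕1⊕1⊕0⊕0⊕0⊕0⊕0⊕0⊕0⊕0⊕0 = 0
Overall=0, syndrome position=2 → double-bit error detected (uncorrectable).

double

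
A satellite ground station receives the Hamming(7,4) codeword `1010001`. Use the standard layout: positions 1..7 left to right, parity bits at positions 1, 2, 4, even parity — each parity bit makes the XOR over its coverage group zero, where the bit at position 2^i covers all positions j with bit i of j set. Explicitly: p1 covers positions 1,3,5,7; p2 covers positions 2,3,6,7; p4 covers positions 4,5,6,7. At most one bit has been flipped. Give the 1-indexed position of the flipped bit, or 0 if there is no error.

5

s1: b1⊕b3⊕b5⊕b7 = 1⊕1⊕0⊕1 = 1
s2: b2⊕b3⊕b6⊕b7 = 0⊕1⊕0⊕1 = 0
s4: b4⊕b5⊕b6⊕b7 = 0⊕0⊕0⊕1 = 1
Syndrome (s4...s1) = 101 → position 5.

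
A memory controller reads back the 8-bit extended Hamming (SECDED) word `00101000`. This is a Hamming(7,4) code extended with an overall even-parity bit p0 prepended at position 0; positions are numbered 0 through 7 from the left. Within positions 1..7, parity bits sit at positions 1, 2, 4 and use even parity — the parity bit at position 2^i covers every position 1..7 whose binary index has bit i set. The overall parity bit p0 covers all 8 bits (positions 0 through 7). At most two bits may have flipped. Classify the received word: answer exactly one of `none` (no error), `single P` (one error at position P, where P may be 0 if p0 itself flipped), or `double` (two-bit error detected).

double

s1: b1⊕b3⊕b5⊕b7 = 0⊕0⊕0⊕0 = 0
s2: b2⊕b3⊕b6⊕b7 = 1⊕0⊕0⊕0 = 1
s4: b4⊕b5⊕b6⊕b7 = 1⊕0⊕0⊕0 = 1
Syndrome (s4...s1) = 110 → position 6.
Overall parity (XOR of all 8 bits, including p0): 0⊕0⊕1⊕0⊕1⊕0⊕0⊕0 = 0
Overall=0, syndrome position=6 → double-bit error detected (uncorrectable).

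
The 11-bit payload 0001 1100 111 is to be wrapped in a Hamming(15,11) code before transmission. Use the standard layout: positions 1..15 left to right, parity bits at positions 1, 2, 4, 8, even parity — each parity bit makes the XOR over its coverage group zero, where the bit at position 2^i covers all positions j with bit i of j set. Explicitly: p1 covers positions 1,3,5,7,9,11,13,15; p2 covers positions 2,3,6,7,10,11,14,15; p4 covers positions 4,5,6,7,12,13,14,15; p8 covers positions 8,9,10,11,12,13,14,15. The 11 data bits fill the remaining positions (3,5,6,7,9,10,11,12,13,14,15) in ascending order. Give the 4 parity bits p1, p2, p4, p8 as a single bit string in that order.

Place data bits at non-power-of-two positions: b3=0, b5=0, b6=0, b7=1, b9=1, b10=1, b11=0, b12=0, b13=1, b14=1, b15=1.
p1 = XOR of data positions {3,5,7,9,11,13,15} = 0⊕0⊕1⊕1⊕0⊕1⊕1 = 0
p2 = XOR of data positions {3,6,7,10,11,14,15} = 0⊕0⊕1⊕1⊕0⊕1⊕1 = 0
p4 = XOR of data positions {5,6,7,12,13,14,15} = 0⊕0⊕1⊕0⊕1⊕1⊕1 = 0
p8 = XOR of data positions {9,10,11,12,13,14,15} = 1⊕1⊕0⊕0⊕1⊕1⊕1 = 1
Parity bits p1,p2,p4,p8 = 0001

0001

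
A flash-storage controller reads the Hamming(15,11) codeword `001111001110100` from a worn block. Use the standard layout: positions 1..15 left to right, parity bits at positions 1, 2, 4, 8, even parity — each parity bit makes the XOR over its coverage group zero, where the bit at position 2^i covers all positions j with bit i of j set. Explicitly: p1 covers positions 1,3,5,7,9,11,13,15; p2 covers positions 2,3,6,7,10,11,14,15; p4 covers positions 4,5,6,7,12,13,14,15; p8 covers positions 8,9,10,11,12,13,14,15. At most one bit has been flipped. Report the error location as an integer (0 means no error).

1

s1: b1⊕b3⊕b5⊕b7⊕b9⊕b11⊕b13⊕b15 = 0⊕1⊕1⊕0⊕1⊕1⊕1⊕0 = 1
s2: b2⊕b3⊕b6⊕b7⊕b10⊕b11⊕b14⊕b15 = 0⊕1⊕1⊕0⊕1⊕1⊕0⊕0 = 0
s4: b4⊕b5⊕b6⊕b7⊕b12⊕b13⊕b14⊕b15 = 1⊕1⊕1⊕0⊕0⊕1⊕0⊕0 = 0
s8: b8⊕b9⊕b10⊕b11⊕b12⊕b13⊕b14⊕b15 = 0⊕1⊕1⊕1⊕0⊕1⊕0⊕0 = 0
Syndrome (s8...s1) = 0001 → position 1.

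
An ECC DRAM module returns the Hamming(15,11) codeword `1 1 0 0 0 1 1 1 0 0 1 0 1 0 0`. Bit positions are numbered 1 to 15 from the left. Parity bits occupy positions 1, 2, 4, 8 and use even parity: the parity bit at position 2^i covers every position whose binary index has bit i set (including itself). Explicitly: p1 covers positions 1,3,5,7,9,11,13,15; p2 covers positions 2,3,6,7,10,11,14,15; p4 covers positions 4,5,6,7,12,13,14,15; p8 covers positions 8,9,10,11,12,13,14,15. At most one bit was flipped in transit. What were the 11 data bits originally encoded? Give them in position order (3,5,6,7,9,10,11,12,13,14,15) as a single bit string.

00110011100

s1: b1⊕b3⊕b5⊕b7⊕b9⊕b11⊕b13⊕b15 = 1⊕0⊕0⊕1⊕0⊕1⊕1⊕0 = 0
s2: b2⊕b3⊕b6⊕b7⊕b10⊕b11⊕b14⊕b15 = 1⊕0⊕1⊕1⊕0⊕1⊕0⊕0 = 0
s4: b4⊕b5⊕b6⊕b7⊕b12⊕b13⊕b14⊕b15 = 0⊕0⊕1⊕1⊕0⊕1⊕0⊕0 = 1
s8: b8⊕b9⊕b10⊕b11⊕b12⊕b13⊕b14⊕b15 = 1⊕0⊕0⊕1⊕0⊕1⊕0⊕0 = 1
Syndrome (s8...s1) = 1100 → position 12.
Flip bit 12: corrected codeword = 110001110011100
Data bits at positions 3,5,6,7,9,10,11,12,13,14,15: 00110011100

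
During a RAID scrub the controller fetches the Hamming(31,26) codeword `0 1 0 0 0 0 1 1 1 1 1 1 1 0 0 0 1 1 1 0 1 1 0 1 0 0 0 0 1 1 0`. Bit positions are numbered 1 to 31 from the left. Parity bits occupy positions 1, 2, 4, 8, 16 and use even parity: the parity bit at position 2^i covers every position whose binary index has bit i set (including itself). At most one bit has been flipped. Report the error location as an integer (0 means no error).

12

s1: b1⊕b3⊕b5⊕b7⊕b9⊕b11⊕b13⊕b15⊕b17⊕b19⊕b21⊕b23⊕b25⊕b27⊕b29⊕b31 = 0⊕0⊕0⊕1⊕1⊕1⊕1⊕0⊕1⊕1⊕1⊕0⊕0⊕0⊕1⊕0 = 0
s2: b2⊕b3⊕b6⊕b7⊕b10⊕b11⊕b14⊕b15⊕b18⊕b19⊕b22⊕b23⊕b26⊕b27⊕b30⊕b31 = 1⊕0⊕0⊕1⊕1⊕1⊕0⊕0⊕1⊕1⊕1⊕0⊕0⊕0⊕1⊕0 = 0
s4: b4⊕b5⊕b6⊕b7⊕b12⊕b13⊕b14⊕b15⊕b20⊕b21⊕b22⊕b23⊕b28⊕b29⊕b30⊕b31 = 0⊕0⊕0⊕1⊕1⊕1⊕0⊕0⊕0⊕1⊕1⊕0⊕0⊕1⊕1⊕0 = 1
s8: b8⊕b9⊕b10⊕b11⊕b12⊕b13⊕b14⊕b15⊕b24⊕b25⊕b26⊕b27⊕b28⊕b29⊕b30⊕b31 = 1⊕1⊕1⊕1⊕1⊕1⊕0⊕0⊕1⊕0⊕0⊕0⊕0⊕1⊕1⊕0 = 1
s16: b16⊕b17⊕b18⊕b19⊕b20⊕b21⊕b22⊕b23⊕b24⊕b25⊕b26⊕b27⊕b28⊕b29⊕b30⊕b31 = 0⊕1⊕1⊕1⊕0⊕1⊕1⊕0⊕1⊕0⊕0⊕0⊕0⊕1⊕1⊕0 = 0
Syndrome (s16...s1) = 01100 → position 12.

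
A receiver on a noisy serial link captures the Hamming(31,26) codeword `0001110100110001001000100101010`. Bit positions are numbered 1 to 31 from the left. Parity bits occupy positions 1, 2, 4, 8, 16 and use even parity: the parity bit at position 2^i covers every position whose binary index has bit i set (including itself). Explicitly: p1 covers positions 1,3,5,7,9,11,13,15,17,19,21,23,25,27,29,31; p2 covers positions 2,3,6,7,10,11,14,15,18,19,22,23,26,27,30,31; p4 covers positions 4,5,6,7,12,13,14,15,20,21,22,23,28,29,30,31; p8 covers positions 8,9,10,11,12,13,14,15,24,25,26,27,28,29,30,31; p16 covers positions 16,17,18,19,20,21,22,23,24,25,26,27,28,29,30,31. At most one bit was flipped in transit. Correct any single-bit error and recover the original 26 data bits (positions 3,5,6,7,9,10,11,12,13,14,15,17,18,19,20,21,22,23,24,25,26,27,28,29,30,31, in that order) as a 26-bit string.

01100011000001000100101010

s1: b1⊕b3⊕b5⊕b7⊕b9⊕b11⊕b13⊕b15⊕b17⊕b19⊕b21⊕b23⊕b25⊕b27⊕b29⊕b31 = 0⊕0⊕1⊕0⊕0⊕1⊕0⊕0⊕0⊕1⊕0⊕1⊕0⊕0⊕0⊕0 = 0
s2: b2⊕b3⊕b6⊕b7⊕b10⊕b11⊕b14⊕b15⊕b18⊕b19⊕b22⊕b23⊕b26⊕b27⊕b30⊕b31 = 0⊕0⊕1⊕0⊕0⊕1⊕0⊕0⊕0⊕1⊕0⊕1⊕1⊕0⊕1⊕0 = 0
s4: b4⊕b5⊕b6⊕b7⊕b12⊕b13⊕b14⊕b15⊕b20⊕b21⊕b22⊕b23⊕b28⊕b29⊕b30⊕b31 = 1⊕1⊕1⊕0⊕1⊕0⊕0⊕0⊕0⊕0⊕0⊕1⊕1⊕0⊕1⊕0 = 1
s8: b8⊕b9⊕b10⊕b11⊕b12⊕b13⊕b14⊕b15⊕b24⊕b25⊕b26⊕b27⊕b28⊕b29⊕b30⊕b31 = 1⊕0⊕0⊕1⊕1⊕0⊕0⊕0⊕0⊕0⊕1⊕0⊕1⊕0⊕1⊕0 = 0
s16: b16⊕b17⊕b18⊕b19⊕b20⊕b21⊕b22⊕b23⊕b24⊕b25⊕b26⊕b27⊕b28⊕b29⊕b30⊕b31 = 1⊕0⊕0⊕1⊕0⊕0⊕0⊕1⊕0⊕0⊕1⊕0⊕1⊕0⊕1⊕0 = 0
Syndrome (s16...s1) = 00100 → position 4.
Flip bit 4: corrected codeword = 0000110100110001001000100101010
Data bits at positions 3,5,6,7,9,10,11,12,13,14,15,17,18,19,20,21,22,23,24,25,26,27,28,29,30,31: 01100011000001000100101010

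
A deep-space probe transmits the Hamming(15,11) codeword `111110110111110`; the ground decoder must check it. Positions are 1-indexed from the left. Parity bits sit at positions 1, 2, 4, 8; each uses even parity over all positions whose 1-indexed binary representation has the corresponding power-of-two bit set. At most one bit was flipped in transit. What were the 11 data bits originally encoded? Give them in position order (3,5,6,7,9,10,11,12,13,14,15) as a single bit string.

11010111110

s1: b1⊕b3⊕b5⊕b7⊕b9⊕b11⊕b13⊕b15 = 1⊕1⊕1⊕1⊕0⊕1⊕1⊕0 = 0
s2: b2⊕b3⊕b6⊕b7⊕b10⊕b11⊕b14⊕b15 = 1⊕1⊕0⊕1⊕1⊕1⊕1⊕0 = 0
s4: b4⊕b5⊕b6⊕b7⊕b12⊕b13⊕b14⊕b15 = 1⊕1⊕0⊕1⊕1⊕1⊕1⊕0 = 0
s8: b8⊕b9⊕b10⊕b11⊕b12⊕b13⊕b14⊕b15 = 1⊕0⊕1⊕1⊕1⊕1⊕1⊕0 = 0
Syndrome (s8...s1) = 0000 → position 0 (no error).
No correction needed.
Data bits at positions 3,5,6,7,9,10,11,12,13,14,15: 11010111110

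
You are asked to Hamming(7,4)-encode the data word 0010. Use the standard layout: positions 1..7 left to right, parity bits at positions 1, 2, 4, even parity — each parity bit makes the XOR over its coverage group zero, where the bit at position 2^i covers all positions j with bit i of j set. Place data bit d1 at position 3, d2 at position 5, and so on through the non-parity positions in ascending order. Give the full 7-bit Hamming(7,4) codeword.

0101010

Place data bits at non-power-of-two positions: b3=0, b5=0, b6=1, b7=0.
p1 = XOR of data positions {3,5,7} = 0⊕0⊕0 = 0
p2 = XOR of data positions {3,6,7} = 0⊕1⊕0 = 1
p4 = XOR of data positions {5,6,7} = 0⊕1⊕0 = 1
Codeword b1..b7 = 0101010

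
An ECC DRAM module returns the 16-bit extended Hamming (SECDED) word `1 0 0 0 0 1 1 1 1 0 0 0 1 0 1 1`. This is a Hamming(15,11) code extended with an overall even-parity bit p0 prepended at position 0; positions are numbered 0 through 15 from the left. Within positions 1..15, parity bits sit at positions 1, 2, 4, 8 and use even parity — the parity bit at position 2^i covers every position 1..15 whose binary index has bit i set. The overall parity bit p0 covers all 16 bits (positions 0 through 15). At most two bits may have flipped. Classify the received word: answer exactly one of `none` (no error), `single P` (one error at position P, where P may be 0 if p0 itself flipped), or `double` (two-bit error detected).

s1: b1⊕b3⊕b5⊕b7⊕b9⊕b11⊕b13⊕b15 = 0⊕0⊕1⊕1⊕0⊕0⊕0⊕1 = 1
s2: b2⊕b3⊕b6⊕b7⊕b10⊕b11⊕b14⊕b15 = 0⊕0⊕1⊕1⊕0⊕0⊕1⊕1 = 0
s4: b4⊕b5⊕b6⊕b7⊕b12⊕b13⊕b14⊕b15 = 0⊕1⊕1⊕1⊕1⊕0⊕1⊕1 = 0
s8: b8⊕b9⊕b10⊕b11⊕b12⊕b13⊕b14⊕b15 = 1⊕0⊕0⊕0⊕1⊕0⊕1⊕1 = 0
Syndrome (s8...s1) = 0001 → position 1.
Overall parity (XOR of all 16 bits, including p0): 1⊕0⊕0⊕0⊕0⊕1⊕1⊕1⊕1⊕0⊕0⊕0⊕1⊕0⊕1⊕1 = 0
Overall=0, syndrome position=1 → double-bit error detected (uncorrectable).

double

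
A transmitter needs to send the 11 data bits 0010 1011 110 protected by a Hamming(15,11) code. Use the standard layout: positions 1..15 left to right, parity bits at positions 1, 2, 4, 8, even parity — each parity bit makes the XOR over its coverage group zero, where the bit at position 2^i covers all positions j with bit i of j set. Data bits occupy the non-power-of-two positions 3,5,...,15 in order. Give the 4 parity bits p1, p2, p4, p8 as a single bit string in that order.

1101

Place data bits at non-power-of-two positions: b3=0, b5=0, b6=1, b7=0, b9=1, b10=0, b11=1, b12=1, b13=1, b14=1, b15=0.
p1 = XOR of data positions {3,5,7,9,11,13,15} = 0⊕0⊕0⊕1⊕1⊕1⊕0 = 1
p2 = XOR of data positions {3,6,7,10,11,14,15} = 0⊕1⊕0⊕0⊕1⊕1⊕0 = 1
p4 = XOR of data positions {5,6,7,12,13,14,15} = 0⊕1⊕0⊕1⊕1⊕1⊕0 = 0
p8 = XOR of data positions {9,10,11,12,13,14,15} = 1⊕0⊕1⊕1⊕1⊕1⊕0 = 1
Parity bits p1,p2,p4,p8 = 1101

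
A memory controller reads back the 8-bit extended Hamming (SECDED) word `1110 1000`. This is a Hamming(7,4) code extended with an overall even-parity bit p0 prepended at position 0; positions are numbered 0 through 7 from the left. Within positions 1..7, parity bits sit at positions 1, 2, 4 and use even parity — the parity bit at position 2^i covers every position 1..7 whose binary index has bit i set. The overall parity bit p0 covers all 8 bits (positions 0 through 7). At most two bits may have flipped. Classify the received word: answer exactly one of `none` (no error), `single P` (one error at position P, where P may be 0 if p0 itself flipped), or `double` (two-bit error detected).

double

s1: b1⊕b3⊕b5⊕b7 = 1⊕0⊕0⊕0 = 1
s2: b2⊕b3⊕b6⊕b7 = 1⊕0⊕0⊕0 = 1
s4: b4⊕b5⊕b6⊕b7 = 1⊕0⊕0⊕0 = 1
Syndrome (s4...s1) = 111 → position 7.
Overall parity (XOR of all 8 bits, including p0): 1⊕1⊕1⊕0⊕1⊕0⊕0⊕0 = 0
Overall=0, syndrome position=7 → double-bit error detected (uncorrectable).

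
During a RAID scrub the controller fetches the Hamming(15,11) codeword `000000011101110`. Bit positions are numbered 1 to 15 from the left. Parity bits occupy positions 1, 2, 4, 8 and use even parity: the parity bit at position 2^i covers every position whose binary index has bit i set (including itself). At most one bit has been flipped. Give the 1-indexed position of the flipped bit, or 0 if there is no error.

4

s1: b1⊕b3⊕b5⊕b7⊕b9⊕b11⊕b13⊕b15 = 0⊕0⊕0⊕0⊕1⊕0⊕1⊕0 = 0
s2: b2⊕b3⊕b6⊕b7⊕b10⊕b11⊕b14⊕b15 = 0⊕0⊕0⊕0⊕1⊕0⊕1⊕0 = 0
s4: b4⊕b5⊕b6⊕b7⊕b12⊕b13⊕b14⊕b15 = 0⊕0⊕0⊕0⊕1⊕1⊕1⊕0 = 1
s8: b8⊕b9⊕b10⊕b11⊕b12⊕b13⊕b14⊕b15 = 1⊕1⊕1⊕0⊕1⊕1⊕1⊕0 = 0
Syndrome (s8...s1) = 0100 → position 4.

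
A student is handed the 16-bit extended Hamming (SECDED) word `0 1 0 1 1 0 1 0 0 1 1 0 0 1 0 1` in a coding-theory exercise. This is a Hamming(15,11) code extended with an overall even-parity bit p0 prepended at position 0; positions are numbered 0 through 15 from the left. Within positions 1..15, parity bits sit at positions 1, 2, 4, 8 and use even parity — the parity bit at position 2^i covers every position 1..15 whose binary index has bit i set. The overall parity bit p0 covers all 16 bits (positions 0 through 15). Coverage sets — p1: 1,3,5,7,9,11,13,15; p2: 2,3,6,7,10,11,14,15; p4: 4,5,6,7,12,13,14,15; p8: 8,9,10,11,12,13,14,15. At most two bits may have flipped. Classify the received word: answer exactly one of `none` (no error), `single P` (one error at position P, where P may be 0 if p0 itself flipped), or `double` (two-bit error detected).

s1: b1⊕b3⊕b5⊕b7⊕b9⊕b11⊕b13⊕b15 = 1⊕1⊕0⊕0⊕1⊕0⊕1⊕1 = 1
s2: b2⊕b3⊕b6⊕b7⊕b10⊕b11⊕b14⊕b15 = 0⊕1⊕1⊕0⊕1⊕0⊕0⊕1 = 0
s4: b4⊕b5⊕b6⊕b7⊕b12⊕b13⊕b14⊕b15 = 1⊕0⊕1⊕0⊕0⊕1⊕0⊕1 = 0
s8: b8⊕b9⊕b10⊕b11⊕b12⊕b13⊕b14⊕b15 = 0⊕1⊕1⊕0⊕0⊕1⊕0⊕1 = 0
Syndrome (s8...s1) = 0001 → position 1.
Overall parity (XOR of all 16 bits, including p0): 0⊕1⊕0⊕1⊕1⊕0⊕1⊕0⊕0⊕1⊕1⊕0⊕0⊕1⊕0⊕1 = 0
Overall=0, syndrome position=1 → double-bit error detected (uncorrectable).

double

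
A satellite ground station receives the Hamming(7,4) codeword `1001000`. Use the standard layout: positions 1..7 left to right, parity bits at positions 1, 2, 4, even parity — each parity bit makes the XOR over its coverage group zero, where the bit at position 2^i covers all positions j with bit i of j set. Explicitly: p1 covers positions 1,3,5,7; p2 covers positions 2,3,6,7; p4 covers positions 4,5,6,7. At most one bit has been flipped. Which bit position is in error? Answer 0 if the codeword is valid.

5

s1: b1⊕b3⊕b5⊕b7 = 1⊕0⊕0⊕0 = 1
s2: b2⊕b3⊕b6⊕b7 = 0⊕0⊕0⊕0 = 0
s4: b4⊕b5⊕b6⊕b7 = 1⊕0⊕0⊕0 = 1
Syndrome (s4...s1) = 101 → position 5.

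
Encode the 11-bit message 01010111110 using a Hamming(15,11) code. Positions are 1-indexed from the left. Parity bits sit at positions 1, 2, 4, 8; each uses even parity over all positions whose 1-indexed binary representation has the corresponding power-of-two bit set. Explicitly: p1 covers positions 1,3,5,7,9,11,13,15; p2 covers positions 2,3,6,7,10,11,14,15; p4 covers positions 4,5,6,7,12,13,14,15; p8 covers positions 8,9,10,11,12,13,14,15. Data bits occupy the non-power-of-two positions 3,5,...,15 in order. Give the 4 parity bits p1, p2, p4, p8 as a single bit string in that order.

0011

Place data bits at non-power-of-two positions: b3=0, b5=1, b6=0, b7=1, b9=0, b10=1, b11=1, b12=1, b13=1, b14=1, b15=0.
p1 = XOR of data positions {3,5,7,9,11,13,15} = 0⊕1⊕1⊕0⊕1⊕1⊕0 = 0
p2 = XOR of data positions {3,6,7,10,11,14,15} = 0⊕0⊕1⊕1⊕1⊕1⊕0 = 0
p4 = XOR of data positions {5,6,7,12,13,14,15} = 1⊕0⊕1⊕1⊕1⊕1⊕0 = 1
p8 = XOR of data positions {9,10,11,12,13,14,15} = 0⊕1⊕1⊕1⊕1⊕1⊕0 = 1
Parity bits p1,p2,p4,p8 = 0011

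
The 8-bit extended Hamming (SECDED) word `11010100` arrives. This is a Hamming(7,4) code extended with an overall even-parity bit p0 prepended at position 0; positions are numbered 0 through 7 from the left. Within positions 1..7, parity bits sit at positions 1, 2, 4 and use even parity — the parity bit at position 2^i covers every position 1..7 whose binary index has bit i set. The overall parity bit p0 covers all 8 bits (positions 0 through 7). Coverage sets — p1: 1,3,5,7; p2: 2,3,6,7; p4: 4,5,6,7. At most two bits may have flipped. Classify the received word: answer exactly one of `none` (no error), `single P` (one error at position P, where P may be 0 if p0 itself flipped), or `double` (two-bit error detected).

double

s1: b1⊕b3⊕b5⊕b7 = 1⊕1⊕1⊕0 = 1
s2: b2⊕b3⊕b6⊕b7 = 0⊕1⊕0⊕0 = 1
s4: b4⊕b5⊕b6⊕b7 = 0⊕1⊕0⊕0 = 1
Syndrome (s4...s1) = 111 → position 7.
Overall parity (XOR of all 8 bits, including p0): 1⊕1⊕0⊕1⊕0⊕1⊕0⊕0 = 0
Overall=0, syndrome position=7 → double-bit error detected (uncorrectable).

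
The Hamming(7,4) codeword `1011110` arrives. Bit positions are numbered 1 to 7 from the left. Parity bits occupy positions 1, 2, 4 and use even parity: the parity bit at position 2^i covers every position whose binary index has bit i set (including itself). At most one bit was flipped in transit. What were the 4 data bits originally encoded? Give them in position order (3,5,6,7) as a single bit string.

s1: b1⊕b3⊕b5⊕b7 = 1⊕1⊕1⊕0 = 1
s2: b2⊕b3⊕b6⊕b7 = 0⊕1⊕1⊕0 = 0
s4: b4⊕b5⊕b6⊕b7 = 1⊕1⊕1⊕0 = 1
Syndrome (s4...s1) = 101 → position 5.
Flip bit 5: corrected codeword = 1011010
Data bits at positions 3,5,6,7: 1010

1010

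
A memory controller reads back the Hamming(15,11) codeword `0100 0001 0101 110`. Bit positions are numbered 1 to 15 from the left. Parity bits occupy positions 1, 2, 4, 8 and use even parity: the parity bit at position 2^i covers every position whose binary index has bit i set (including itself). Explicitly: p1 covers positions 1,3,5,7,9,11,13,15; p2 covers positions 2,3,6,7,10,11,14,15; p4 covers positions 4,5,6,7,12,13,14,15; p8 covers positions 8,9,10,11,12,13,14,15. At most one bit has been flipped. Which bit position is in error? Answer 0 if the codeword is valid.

15

s1: b1⊕b3⊕b5⊕b7⊕b9⊕b11⊕b13⊕b15 = 0⊕0⊕0⊕0⊕0⊕0⊕1⊕0 = 1
s2: b2⊕b3⊕b6⊕b7⊕b10⊕b11⊕b14⊕b15 = 1⊕0⊕0⊕0⊕1⊕0⊕1⊕0 = 1
s4: b4⊕b5⊕b6⊕b7⊕b12⊕b13⊕b14⊕b15 = 0⊕0⊕0⊕0⊕1⊕1⊕1⊕0 = 1
s8: b8⊕b9⊕b10⊕b11⊕b12⊕b13⊕b14⊕b15 = 1⊕0⊕1⊕0⊕1⊕1⊕1⊕0 = 1
Syndrome (s8...s1) = 1111 → position 15.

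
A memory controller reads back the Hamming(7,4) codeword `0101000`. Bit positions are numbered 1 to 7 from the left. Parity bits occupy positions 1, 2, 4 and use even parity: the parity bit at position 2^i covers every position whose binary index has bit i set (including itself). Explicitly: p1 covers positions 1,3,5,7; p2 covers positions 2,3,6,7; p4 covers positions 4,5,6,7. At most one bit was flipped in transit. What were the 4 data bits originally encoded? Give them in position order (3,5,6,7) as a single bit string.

0010

s1: b1⊕b3⊕b5⊕b7 = 0⊕0⊕0⊕0 = 0
s2: b2⊕b3⊕b6⊕b7 = 1⊕0⊕0⊕0 = 1
s4: b4⊕b5⊕b6⊕b7 = 1⊕0⊕0⊕0 = 1
Syndrome (s4...s1) = 110 → position 6.
Flip bit 6: corrected codeword = 0101010
Data bits at positions 3,5,6,7: 0010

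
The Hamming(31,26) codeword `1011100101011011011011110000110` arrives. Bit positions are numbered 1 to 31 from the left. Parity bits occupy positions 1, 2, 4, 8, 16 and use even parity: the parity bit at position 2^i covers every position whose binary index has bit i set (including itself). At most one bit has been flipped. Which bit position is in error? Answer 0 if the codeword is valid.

s1: b1⊕b3⊕b5⊕b7⊕b9⊕b11⊕b13⊕b15⊕b17⊕b19⊕b21⊕b23⊕b25⊕b27⊕b29⊕b31 = 1⊕1⊕1⊕0⊕0⊕0⊕1⊕1⊕0⊕1⊕1⊕1⊕0⊕0⊕1⊕0 = 1
s2: b2⊕b3⊕b6⊕b7⊕b10⊕b11⊕b14⊕b15⊕b18⊕b19⊕b22⊕b23⊕b26⊕b27⊕b30⊕b31 = 0⊕1⊕0⊕0⊕1⊕0⊕0⊕1⊕1⊕1⊕1⊕1⊕0⊕0⊕1⊕0 = 0
s4: b4⊕b5⊕b6⊕b7⊕b12⊕b13⊕b14⊕b15⊕b20⊕b21⊕b22⊕b23⊕b28⊕b29⊕b30⊕b31 = 1⊕1⊕0⊕0⊕1⊕1⊕0⊕1⊕0⊕1⊕1⊕1⊕0⊕1⊕1⊕0 = 0
s8: b8⊕b9⊕b10⊕b11⊕b12⊕b13⊕b14⊕b15⊕b24⊕b25⊕b26⊕b27⊕b28⊕b29⊕b30⊕b31 = 1⊕0⊕1⊕0⊕1⊕1⊕0⊕1⊕1⊕0⊕0⊕0⊕0⊕1⊕1⊕0 = 0
s16: b16⊕b17⊕b18⊕b19⊕b20⊕b21⊕b22⊕b23⊕b24⊕b25⊕b26⊕b27⊕b28⊕b29⊕b30⊕b31 = 1⊕0⊕1⊕1⊕0⊕1⊕1⊕1⊕1⊕0⊕0⊕0⊕0⊕1⊕1⊕0 = 1
Syndrome (s16...s1) = 10001 → position 17.

17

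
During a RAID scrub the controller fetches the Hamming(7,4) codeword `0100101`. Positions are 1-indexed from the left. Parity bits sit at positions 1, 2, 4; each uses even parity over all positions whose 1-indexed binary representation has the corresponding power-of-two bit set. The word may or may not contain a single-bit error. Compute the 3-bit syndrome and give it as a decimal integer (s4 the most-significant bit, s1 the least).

s1: b1⊕b3⊕b5⊕b7 = 0⊕0⊕1⊕1 = 0
s2: b2⊕b3⊕b6⊕b7 = 1⊕0⊕0⊕1 = 0
s4: b4⊕b5⊕b6⊕b7 = 0⊕1⊕0⊕1 = 0
Syndrome (s4...s1) = 000 → position 0 (no error).

0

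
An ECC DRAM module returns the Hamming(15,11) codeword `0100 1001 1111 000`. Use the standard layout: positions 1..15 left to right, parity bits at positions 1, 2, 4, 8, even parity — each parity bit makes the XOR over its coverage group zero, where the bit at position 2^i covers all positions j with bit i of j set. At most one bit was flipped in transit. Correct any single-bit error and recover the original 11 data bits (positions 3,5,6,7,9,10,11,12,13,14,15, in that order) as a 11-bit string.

01001101000

s1: b1⊕b3⊕b5⊕b7⊕b9⊕b11⊕b13⊕b15 = 0⊕0⊕1⊕0⊕1⊕1⊕0⊕0 = 1
s2: b2⊕b3⊕b6⊕b7⊕b10⊕b11⊕b14⊕b15 = 1⊕0⊕0⊕0⊕1⊕1⊕0⊕0 = 1
s4: b4⊕b5⊕b6⊕b7⊕b12⊕b13⊕b14⊕b15 = 0⊕1⊕0⊕0⊕1⊕0⊕0⊕0 = 0
s8: b8⊕b9⊕b10⊕b11⊕b12⊕b13⊕b14⊕b15 = 1⊕1⊕1⊕1⊕1⊕0⊕0⊕0 = 1
Syndrome (s8...s1) = 1011 → position 11.
Flip bit 11: corrected codeword = 010010011101000
Data bits at positions 3,5,6,7,9,10,11,12,13,14,15: 01001101000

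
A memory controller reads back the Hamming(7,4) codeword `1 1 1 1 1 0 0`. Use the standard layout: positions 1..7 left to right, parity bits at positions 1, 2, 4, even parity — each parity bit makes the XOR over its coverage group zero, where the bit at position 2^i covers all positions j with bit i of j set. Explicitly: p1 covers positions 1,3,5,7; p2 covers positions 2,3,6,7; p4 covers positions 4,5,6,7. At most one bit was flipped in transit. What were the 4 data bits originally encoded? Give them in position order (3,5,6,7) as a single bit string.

s1: b1⊕b3⊕b5⊕b7 = 1⊕1⊕1⊕0 = 1
s2: b2⊕b3⊕b6⊕b7 = 1⊕1⊕0⊕0 = 0
s4: b4⊕b5⊕b6⊕b7 = 1⊕1⊕0⊕0 = 0
Syndrome (s4...s1) = 001 → position 1.
Flip bit 1: corrected codeword = 0111100
Data bits at positions 3,5,6,7: 1100

1100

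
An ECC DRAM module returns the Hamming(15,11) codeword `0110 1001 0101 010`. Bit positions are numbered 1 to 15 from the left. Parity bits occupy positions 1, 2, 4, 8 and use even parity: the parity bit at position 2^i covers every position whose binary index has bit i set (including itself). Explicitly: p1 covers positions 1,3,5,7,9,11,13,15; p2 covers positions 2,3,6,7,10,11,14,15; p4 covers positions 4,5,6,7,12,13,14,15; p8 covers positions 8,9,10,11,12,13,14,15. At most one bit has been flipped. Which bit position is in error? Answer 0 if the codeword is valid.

s1: b1⊕b3⊕b5⊕b7⊕b9⊕b11⊕b13⊕b15 = 0⊕1⊕1⊕0⊕0⊕0⊕0⊕0 = 0
s2: b2⊕b3⊕b6⊕b7⊕b10⊕b11⊕b14⊕b15 = 1⊕1⊕0⊕0⊕1⊕0⊕1⊕0 = 0
s4: b4⊕b5⊕b6⊕b7⊕b12⊕b13⊕b14⊕b15 = 0⊕1⊕0⊕0⊕1⊕0⊕1⊕0 = 1
s8: b8⊕b9⊕b10⊕b11⊕b12⊕b13⊕b14⊕b15 = 1⊕0⊕1⊕0⊕1⊕0⊕1⊕0 = 0
Syndrome (s8...s1) = 0100 → position 4.

4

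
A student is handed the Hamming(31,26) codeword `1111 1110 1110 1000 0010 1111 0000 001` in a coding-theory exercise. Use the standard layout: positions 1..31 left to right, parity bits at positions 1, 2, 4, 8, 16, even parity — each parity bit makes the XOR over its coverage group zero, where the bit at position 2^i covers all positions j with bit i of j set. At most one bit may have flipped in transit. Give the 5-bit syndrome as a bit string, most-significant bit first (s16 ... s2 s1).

00101

s1: b1⊕b3⊕b5⊕b7⊕b9⊕b11⊕b13⊕b15⊕b17⊕b19⊕b21⊕b23⊕b25⊕b27⊕b29⊕b31 = 1⊕1⊕1⊕1⊕1⊕1⊕1⊕0⊕0⊕1⊕1⊕1⊕0⊕0⊕0⊕1 = 1
s2: b2⊕b3⊕b6⊕b7⊕b10⊕b11⊕b14⊕b15⊕b18⊕b19⊕b22⊕b23⊕b26⊕b27⊕b30⊕b31 = 1⊕1⊕1⊕1⊕1⊕1⊕0⊕0⊕0⊕1⊕1⊕1⊕0⊕0⊕0⊕1 = 0
s4: b4⊕b5⊕b6⊕b7⊕b12⊕b13⊕b14⊕b15⊕b20⊕b21⊕b22⊕b23⊕b28⊕b29⊕b30⊕b31 = 1⊕1⊕1⊕1⊕0⊕1⊕0⊕0⊕0⊕1⊕1⊕1⊕0⊕0⊕0⊕1 = 1
s8: b8⊕b9⊕b10⊕b11⊕b12⊕b13⊕b14⊕b15⊕b24⊕b25⊕b26⊕b27⊕b28⊕b29⊕b30⊕b31 = 0⊕1⊕1⊕1⊕0⊕1⊕0⊕0⊕1⊕0⊕0⊕0⊕0⊕0⊕0⊕1 = 0
s16: b16⊕b17⊕b18⊕b19⊕b20⊕b21⊕b22⊕b23⊕b24⊕b25⊕b26⊕b27⊕b28⊕b29⊕b30⊕b31 = 0⊕0⊕0⊕1⊕0⊕1⊕1⊕1⊕1⊕0⊕0⊕0⊕0⊕0⊕0⊕1 = 0
Syndrome (s16...s1) = 00101 → position 5.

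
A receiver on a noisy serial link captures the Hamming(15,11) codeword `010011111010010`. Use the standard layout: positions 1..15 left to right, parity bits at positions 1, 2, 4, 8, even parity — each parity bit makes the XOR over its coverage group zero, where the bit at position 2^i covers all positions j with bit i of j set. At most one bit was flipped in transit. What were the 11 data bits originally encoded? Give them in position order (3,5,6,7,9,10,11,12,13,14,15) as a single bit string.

01111010010

s1: b1⊕b3⊕b5⊕b7⊕b9⊕b11⊕b13⊕b15 = 0⊕0⊕1⊕1⊕1⊕1⊕0⊕0 = 0
s2: b2⊕b3⊕b6⊕b7⊕b10⊕b11⊕b14⊕b15 = 1⊕0⊕1⊕1⊕0⊕1⊕1⊕0 = 1
s4: b4⊕b5⊕b6⊕b7⊕b12⊕b13⊕b14⊕b15 = 0⊕1⊕1⊕1⊕0⊕0⊕1⊕0 = 0
s8: b8⊕b9⊕b10⊕b11⊕b12⊕b13⊕b14⊕b15 = 1⊕1⊕0⊕1⊕0⊕0⊕1⊕0 = 0
Syndrome (s8...s1) = 0010 → position 2.
Flip bit 2: corrected codeword = 000011111010010
Data bits at positions 3,5,6,7,9,10,11,12,13,14,15: 01111010010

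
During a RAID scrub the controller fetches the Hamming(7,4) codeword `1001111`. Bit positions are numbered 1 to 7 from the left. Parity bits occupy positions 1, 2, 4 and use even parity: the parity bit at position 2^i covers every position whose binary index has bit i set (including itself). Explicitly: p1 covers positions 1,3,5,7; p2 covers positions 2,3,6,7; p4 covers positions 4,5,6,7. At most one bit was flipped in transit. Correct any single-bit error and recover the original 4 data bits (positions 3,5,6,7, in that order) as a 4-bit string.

0111

s1: b1⊕b3⊕b5⊕b7 = 1⊕0⊕1⊕1 = 1
s2: b2⊕b3⊕b6⊕b7 = 0⊕0⊕1⊕1 = 0
s4: b4⊕b5⊕b6⊕b7 = 1⊕1⊕1⊕1 = 0
Syndrome (s4...s1) = 001 → position 1.
Flip bit 1: corrected codeword = 0001111
Data bits at positions 3,5,6,7: 0111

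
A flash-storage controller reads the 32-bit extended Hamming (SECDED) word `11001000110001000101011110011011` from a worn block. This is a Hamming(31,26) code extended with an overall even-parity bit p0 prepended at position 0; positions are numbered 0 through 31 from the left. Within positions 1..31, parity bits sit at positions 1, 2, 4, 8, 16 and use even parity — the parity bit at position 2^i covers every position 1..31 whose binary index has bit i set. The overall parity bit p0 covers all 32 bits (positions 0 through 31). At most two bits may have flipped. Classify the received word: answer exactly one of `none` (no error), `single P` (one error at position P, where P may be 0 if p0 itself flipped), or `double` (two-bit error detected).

double

s1: b1⊕b3⊕b5⊕b7⊕b9⊕b11⊕b13⊕b15⊕b17⊕b19⊕b21⊕b23⊕b25⊕b27⊕b29⊕b31 = 1⊕0⊕0⊕0⊕1⊕0⊕1⊕0⊕1⊕1⊕1⊕1⊕0⊕1⊕0⊕1 = 1
s2: b2⊕b3⊕b6⊕b7⊕b10⊕b11⊕b14⊕b15⊕b18⊕b19⊕b22⊕b23⊕b26⊕b27⊕b30⊕b31 = 0⊕0⊕0⊕0⊕0⊕0⊕0⊕0⊕0⊕1⊕1⊕1⊕0⊕1⊕1⊕1 = 0
s4: b4⊕b5⊕b6⊕b7⊕b12⊕b13⊕b14⊕b15⊕b20⊕b21⊕b22⊕b23⊕b28⊕b29⊕b30⊕b31 = 1⊕0⊕0⊕0⊕0⊕1⊕0⊕0⊕0⊕1⊕1⊕1⊕1⊕0⊕1⊕1 = 0
s8: b8⊕b9⊕b10⊕b11⊕b12⊕b13⊕b14⊕b15⊕b24⊕b25⊕b26⊕b27⊕b28⊕b29⊕b30⊕b31 = 1⊕1⊕0⊕0⊕0⊕1⊕0⊕0⊕1⊕0⊕0⊕1⊕1⊕0⊕1⊕1 = 0
s16: b16⊕b17⊕b18⊕b19⊕b20⊕b21⊕b22⊕b23⊕b24⊕b25⊕b26⊕b27⊕b28⊕b29⊕b30⊕b31 = 0⊕1⊕0⊕1⊕0⊕1⊕1⊕1⊕1⊕0⊕0⊕1⊕1⊕0⊕1⊕1 = 0
Syndrome (s16...s1) = 00001 → position 1.
Overall parity (XOR of all 32 bits, including p0): 1⊕1⊕0⊕0⊕1⊕0⊕0⊕0⊕1⊕1⊕0⊕0⊕0⊕1⊕0⊕0⊕0⊕1⊕0⊕1⊕0⊕1⊕1⊕1⊕1⊕0⊕0⊕1⊕1⊕0⊕1⊕1 = 0
Overall=0, syndrome position=1 → double-bit error detected (uncorrectable).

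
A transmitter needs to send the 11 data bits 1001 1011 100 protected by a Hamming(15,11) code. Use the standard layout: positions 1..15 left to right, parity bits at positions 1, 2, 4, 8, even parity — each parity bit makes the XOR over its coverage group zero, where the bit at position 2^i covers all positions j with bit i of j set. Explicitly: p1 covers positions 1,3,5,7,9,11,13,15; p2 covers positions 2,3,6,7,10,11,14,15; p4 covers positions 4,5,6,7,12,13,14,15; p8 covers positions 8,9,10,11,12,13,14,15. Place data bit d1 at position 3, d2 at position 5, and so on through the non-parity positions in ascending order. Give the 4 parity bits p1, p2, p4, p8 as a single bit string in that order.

Place data bits at non-power-of-two positions: b3=1, b5=0, b6=0, b7=1, b9=1, b10=0, b11=1, b12=1, b13=1, b14=0, b15=0.
p1 = XOR of data positions {3,5,7,9,11,13,15} = 1⊕0⊕1⊕1⊕1⊕1⊕0 = 1
p2 = XOR of data positions {3,6,7,10,11,14,15} = 1⊕0⊕1⊕0⊕1⊕0⊕0 = 1
p4 = XOR of data positions {5,6,7,12,13,14,15} = 0⊕0⊕1⊕1⊕1⊕0⊕0 = 1
p8 = XOR of data positions {9,10,11,12,13,14,15} = 1⊕0⊕1⊕1⊕1⊕0⊕0 = 0
Parity bits p1,p2,p4,p8 = 1110

1110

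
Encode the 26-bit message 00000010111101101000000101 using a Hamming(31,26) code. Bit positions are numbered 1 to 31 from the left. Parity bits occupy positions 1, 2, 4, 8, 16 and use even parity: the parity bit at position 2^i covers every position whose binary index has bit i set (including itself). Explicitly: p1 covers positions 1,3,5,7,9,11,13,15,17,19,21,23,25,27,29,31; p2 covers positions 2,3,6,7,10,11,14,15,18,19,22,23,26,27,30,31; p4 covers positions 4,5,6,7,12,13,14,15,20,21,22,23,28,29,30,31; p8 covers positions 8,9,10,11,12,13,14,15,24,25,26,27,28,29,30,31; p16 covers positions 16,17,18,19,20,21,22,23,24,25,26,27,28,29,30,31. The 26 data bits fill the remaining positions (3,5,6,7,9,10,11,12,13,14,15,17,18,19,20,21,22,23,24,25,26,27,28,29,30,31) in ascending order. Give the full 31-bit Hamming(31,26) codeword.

1001000000101110101101000000101

Place data bits at non-power-of-two positions: b3=0, b5=0, b6=0, b7=0, b9=0, b10=0, b11=1, b12=0, b13=1, b14=1, b15=1, b17=1, b18=0, b19=1, b20=1, b21=0, b22=1, b23=0, b24=0, b25=0, b26=0, b27=0, b28=0, b29=1, b30=0, b31=1.
p1 = XOR of data positions {3,5,7,9,11,13,15,17,19,21,23,25,27,29,31} = 0⊕0⊕0⊕0⊕1⊕1⊕1⊕1⊕1⊕0⊕0⊕0⊕0⊕1⊕1 = 1
p2 = XOR of data positions {3,6,7,10,11,14,15,18,19,22,23,26,27,30,31} = 0⊕0⊕0⊕0⊕1⊕1⊕1⊕0⊕1⊕1⊕0⊕0⊕0⊕0⊕1 = 0
p4 = XOR of data positions {5,6,7,12,13,14,15,20,21,22,23,28,29,30,31} = 0⊕0⊕0⊕0⊕1⊕1⊕1⊕1⊕0⊕1⊕0⊕0⊕1⊕0⊕1 = 1
p8 = XOR of data positions {9,10,11,12,13,14,15,24,25,26,27,28,29,30,31} = 0⊕0⊕1⊕0⊕1⊕1⊕1⊕0⊕0⊕0⊕0⊕0⊕1⊕0⊕1 = 0
p16 = XOR of data positions {17,18,19,20,21,22,23,24,25,26,27,28,29,30,31} = 1⊕0⊕1⊕1⊕0⊕1⊕0⊕0⊕0⊕0⊕0⊕0⊕1⊕0⊕1 = 0
Codeword b1..b31 = 1001000000101110101101000000101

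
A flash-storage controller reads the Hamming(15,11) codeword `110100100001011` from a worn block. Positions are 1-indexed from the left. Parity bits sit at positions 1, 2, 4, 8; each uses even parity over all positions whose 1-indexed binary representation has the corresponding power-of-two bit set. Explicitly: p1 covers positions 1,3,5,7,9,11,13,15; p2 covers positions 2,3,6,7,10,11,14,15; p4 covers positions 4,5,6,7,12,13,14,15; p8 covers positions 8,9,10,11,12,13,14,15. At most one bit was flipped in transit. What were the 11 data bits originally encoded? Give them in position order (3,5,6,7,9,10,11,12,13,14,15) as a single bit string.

00010001111

s1: b1⊕b3⊕b5⊕b7⊕b9⊕b11⊕b13⊕b15 = 1⊕0⊕0⊕1⊕0⊕0⊕0⊕1 = 1
s2: b2⊕b3⊕b6⊕b7⊕b10⊕b11⊕b14⊕b15 = 1⊕0⊕0⊕1⊕0⊕0⊕1⊕1 = 0
s4: b4⊕b5⊕b6⊕b7⊕b12⊕b13⊕b14⊕b15 = 1⊕0⊕0⊕1⊕1⊕0⊕1⊕1 = 1
s8: b8⊕b9⊕b10⊕b11⊕b12⊕b13⊕b14⊕b15 = 0⊕0⊕0⊕0⊕1⊕0⊕1⊕1 = 1
Syndrome (s8...s1) = 1101 → position 13.
Flip bit 13: corrected codeword = 110100100001111
Data bits at positions 3,5,6,7,9,10,11,12,13,14,15: 00010001111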